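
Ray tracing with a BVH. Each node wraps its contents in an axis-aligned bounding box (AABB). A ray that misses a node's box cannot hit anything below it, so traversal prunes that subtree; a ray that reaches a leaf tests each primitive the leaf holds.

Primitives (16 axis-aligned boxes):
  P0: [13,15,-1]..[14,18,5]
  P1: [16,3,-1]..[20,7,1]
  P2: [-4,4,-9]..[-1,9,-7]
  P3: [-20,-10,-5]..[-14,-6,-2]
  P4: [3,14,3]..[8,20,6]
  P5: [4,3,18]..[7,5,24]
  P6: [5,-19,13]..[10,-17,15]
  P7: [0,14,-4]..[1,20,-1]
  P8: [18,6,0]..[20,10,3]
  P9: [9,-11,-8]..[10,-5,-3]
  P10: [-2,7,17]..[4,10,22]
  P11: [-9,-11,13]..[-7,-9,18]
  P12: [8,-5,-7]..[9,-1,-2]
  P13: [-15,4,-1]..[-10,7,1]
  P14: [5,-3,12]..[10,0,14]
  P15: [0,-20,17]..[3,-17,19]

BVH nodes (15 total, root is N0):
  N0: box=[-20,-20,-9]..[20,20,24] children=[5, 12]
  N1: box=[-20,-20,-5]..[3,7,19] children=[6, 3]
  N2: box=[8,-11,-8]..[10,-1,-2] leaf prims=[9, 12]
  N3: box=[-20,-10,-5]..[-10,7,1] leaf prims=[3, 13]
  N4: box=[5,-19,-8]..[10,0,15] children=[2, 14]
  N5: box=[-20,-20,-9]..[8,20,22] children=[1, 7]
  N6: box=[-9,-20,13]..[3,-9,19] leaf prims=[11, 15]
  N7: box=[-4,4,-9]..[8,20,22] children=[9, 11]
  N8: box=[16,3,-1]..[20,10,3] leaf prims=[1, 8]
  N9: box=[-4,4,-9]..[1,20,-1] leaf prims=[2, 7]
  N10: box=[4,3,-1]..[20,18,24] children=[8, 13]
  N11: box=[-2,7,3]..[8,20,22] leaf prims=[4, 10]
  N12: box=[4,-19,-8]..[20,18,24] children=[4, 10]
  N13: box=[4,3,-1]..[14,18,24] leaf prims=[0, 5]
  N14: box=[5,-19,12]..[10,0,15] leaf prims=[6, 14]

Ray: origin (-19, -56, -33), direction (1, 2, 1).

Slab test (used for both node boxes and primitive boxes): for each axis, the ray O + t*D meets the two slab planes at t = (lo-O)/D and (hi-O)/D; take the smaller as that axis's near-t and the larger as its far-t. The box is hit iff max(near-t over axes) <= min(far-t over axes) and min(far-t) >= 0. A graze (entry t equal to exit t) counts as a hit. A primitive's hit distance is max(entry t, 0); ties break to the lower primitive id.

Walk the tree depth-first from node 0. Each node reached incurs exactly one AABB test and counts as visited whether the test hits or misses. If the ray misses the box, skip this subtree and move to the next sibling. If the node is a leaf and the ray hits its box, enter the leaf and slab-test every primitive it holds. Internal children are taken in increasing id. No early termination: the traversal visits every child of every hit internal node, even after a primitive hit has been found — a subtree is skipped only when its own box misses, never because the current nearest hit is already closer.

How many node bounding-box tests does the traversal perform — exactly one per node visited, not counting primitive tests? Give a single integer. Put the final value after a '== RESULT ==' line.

Trace the traversal:
N0 x:[-1,39] y:[18,38] z:[24,57] -> hit [24,38], descend [5, 12]
  N5 x:[-1,27] y:[18,38] z:[24,55] -> hit [24,27], descend [1, 7]
    N1 x:[-1,22] y:[18,63/2] z:[28,52] -> miss, prune
    N7 x:[15,27] y:[30,38] z:[24,55] -> miss, prune
  N12 x:[23,39] y:[37/2,37] z:[25,57] -> hit [25,37], descend [4, 10]
    N4 x:[24,29] y:[37/2,28] z:[25,48] -> hit [25,28], descend [2, 14]
      N2 x:[27,29] y:[45/2,55/2] z:[25,31] -> hit [27,55/2] leaf, test {P9(miss), P12@t=27}
      N14 x:[24,29] y:[37/2,28] z:[45,48] -> miss, prune
    N10 x:[23,39] y:[59/2,37] z:[32,57] -> hit [32,37], descend [8, 13]
      N8 x:[35,39] y:[59/2,33] z:[32,36] -> miss, prune
      N13 x:[23,33] y:[59/2,37] z:[32,57] -> hit [32,33] leaf, test {P0(miss), P5(miss)}

Summary -> nodes [0, 5, 1, 7, 12, 4, 2, 14, 10, 8, 13]; box-tests=11; leaf-entries=2; first=P12

== RESULT ==
11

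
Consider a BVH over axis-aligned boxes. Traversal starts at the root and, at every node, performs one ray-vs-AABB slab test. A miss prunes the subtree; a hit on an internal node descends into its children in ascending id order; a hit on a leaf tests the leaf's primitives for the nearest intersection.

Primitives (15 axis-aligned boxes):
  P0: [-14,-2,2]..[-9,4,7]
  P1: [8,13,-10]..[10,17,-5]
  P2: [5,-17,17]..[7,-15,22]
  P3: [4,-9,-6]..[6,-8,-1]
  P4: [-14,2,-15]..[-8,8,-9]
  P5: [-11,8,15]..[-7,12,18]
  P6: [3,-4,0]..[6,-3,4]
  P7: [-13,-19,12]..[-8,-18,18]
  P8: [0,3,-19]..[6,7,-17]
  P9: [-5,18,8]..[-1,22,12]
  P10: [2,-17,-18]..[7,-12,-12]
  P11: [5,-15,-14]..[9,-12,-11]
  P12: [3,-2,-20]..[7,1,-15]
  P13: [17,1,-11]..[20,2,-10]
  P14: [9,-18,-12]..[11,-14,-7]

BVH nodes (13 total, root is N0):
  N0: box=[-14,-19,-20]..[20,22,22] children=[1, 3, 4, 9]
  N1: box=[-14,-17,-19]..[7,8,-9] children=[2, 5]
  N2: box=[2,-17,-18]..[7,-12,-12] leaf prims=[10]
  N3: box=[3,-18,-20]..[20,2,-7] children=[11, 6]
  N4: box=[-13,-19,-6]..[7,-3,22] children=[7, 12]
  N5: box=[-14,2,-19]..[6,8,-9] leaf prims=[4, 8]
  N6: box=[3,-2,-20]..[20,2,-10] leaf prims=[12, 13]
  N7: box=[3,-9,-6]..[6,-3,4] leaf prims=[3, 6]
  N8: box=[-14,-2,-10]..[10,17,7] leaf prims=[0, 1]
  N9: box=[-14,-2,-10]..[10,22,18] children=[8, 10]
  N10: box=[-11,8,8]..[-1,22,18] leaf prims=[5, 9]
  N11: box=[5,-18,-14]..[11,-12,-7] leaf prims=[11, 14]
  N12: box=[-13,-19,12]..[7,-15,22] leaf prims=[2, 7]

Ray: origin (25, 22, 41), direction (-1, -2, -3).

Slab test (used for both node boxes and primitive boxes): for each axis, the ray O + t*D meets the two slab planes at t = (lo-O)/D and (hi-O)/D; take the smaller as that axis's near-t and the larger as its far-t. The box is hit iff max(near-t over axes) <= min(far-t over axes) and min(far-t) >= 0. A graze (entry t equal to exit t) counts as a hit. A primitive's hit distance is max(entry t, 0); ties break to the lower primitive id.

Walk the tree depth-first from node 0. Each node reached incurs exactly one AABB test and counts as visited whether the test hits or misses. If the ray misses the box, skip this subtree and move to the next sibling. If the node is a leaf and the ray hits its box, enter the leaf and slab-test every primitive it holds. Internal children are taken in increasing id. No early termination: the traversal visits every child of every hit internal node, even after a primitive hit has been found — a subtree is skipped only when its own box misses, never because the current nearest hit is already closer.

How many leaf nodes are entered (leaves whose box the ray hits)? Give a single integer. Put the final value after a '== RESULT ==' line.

Walk:
N0 x:[5,39] y:[0,41/2] z:[19/3,61/3] -> hit [19/3,61/3], descend [1, 3, 4, 9]
  N1 x:[18,39] y:[7,39/2] z:[50/3,20] -> hit [18,39/2], descend [2, 5]
    N2 x:[18,23] y:[17,39/2] z:[53/3,59/3] -> hit [18,39/2] leaf, test {P10@t=18}
    N5 x:[19,39] y:[7,10] z:[50/3,20] -> miss, prune
  N3 x:[5,22] y:[10,20] z:[16,61/3] -> hit [16,20], descend [6, 11]
    N6 x:[5,22] y:[10,12] z:[17,61/3] -> miss, prune
    N11 x:[14,20] y:[17,20] z:[16,55/3] -> hit [17,55/3] leaf, test {P11@t=52/3, P14(miss)}
  N4 x:[18,38] y:[25/2,41/2] z:[19/3,47/3] -> miss, prune
  N9 x:[15,39] y:[0,12] z:[23/3,17] -> miss, prune

9 AABB tests over nodes [0, 1, 2, 5, 3, 6, 11, 4, 9]; 2 leaves entered; closest P11.

== RESULT ==
2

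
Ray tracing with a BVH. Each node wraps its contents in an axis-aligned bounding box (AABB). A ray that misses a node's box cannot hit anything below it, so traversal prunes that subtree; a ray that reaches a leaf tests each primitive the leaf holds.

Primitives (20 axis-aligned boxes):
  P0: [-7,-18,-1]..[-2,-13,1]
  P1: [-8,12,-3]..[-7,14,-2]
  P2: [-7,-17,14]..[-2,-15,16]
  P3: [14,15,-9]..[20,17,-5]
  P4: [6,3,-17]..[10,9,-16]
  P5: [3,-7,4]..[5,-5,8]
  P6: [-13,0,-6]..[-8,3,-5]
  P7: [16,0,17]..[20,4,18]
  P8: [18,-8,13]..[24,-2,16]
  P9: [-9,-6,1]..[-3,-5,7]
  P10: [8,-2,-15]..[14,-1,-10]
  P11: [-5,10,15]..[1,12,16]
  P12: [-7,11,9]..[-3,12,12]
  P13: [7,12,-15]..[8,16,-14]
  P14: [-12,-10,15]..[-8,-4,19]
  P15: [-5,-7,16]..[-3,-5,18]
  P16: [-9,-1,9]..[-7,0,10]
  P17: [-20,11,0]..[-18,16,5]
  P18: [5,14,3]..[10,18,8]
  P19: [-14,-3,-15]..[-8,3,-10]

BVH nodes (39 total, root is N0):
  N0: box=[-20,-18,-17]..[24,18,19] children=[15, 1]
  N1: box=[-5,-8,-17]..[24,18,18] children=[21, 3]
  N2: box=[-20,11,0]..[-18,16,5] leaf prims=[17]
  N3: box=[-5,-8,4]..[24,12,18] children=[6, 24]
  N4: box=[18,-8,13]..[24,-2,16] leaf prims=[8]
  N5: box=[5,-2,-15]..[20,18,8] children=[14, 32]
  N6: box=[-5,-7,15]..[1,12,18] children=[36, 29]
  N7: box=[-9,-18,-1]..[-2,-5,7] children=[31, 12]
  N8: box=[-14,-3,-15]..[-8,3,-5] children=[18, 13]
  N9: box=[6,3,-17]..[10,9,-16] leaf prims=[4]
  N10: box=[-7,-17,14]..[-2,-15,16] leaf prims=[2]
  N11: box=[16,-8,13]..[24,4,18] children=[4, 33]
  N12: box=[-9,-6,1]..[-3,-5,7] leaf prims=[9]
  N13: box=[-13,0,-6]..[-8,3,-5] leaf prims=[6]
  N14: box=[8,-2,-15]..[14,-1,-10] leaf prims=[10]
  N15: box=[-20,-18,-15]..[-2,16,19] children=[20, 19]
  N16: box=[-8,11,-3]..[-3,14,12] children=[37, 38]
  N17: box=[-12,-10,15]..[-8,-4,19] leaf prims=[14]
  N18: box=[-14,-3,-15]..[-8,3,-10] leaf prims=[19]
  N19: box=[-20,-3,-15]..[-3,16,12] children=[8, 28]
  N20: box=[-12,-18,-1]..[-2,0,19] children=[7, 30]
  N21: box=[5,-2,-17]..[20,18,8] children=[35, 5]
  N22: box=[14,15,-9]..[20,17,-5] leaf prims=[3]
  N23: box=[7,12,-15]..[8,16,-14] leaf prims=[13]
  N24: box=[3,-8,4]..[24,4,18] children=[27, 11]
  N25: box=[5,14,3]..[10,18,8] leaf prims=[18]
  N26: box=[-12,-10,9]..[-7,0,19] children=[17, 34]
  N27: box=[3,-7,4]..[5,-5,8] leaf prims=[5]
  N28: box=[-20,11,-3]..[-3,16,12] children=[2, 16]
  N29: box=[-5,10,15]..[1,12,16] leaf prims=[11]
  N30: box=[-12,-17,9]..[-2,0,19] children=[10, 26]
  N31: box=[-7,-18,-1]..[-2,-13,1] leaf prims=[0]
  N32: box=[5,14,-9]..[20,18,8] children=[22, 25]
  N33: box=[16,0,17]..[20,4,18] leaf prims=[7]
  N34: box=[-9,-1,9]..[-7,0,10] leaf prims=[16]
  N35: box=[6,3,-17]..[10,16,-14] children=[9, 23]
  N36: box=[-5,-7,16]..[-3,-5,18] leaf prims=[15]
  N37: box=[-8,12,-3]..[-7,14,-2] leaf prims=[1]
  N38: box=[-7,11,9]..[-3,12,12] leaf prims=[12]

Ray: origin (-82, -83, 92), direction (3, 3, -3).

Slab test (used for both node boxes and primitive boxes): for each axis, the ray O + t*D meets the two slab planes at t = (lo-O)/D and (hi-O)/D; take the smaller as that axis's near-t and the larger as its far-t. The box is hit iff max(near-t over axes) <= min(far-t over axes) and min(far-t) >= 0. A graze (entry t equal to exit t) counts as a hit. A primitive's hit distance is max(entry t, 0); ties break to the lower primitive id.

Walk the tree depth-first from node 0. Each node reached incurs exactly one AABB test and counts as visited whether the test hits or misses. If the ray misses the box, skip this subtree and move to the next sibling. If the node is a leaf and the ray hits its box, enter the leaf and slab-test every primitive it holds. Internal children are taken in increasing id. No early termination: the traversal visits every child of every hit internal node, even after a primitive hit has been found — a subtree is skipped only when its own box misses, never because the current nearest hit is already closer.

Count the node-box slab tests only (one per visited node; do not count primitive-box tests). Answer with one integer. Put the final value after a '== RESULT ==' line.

Traverse from the root:
N0 x:[62/3,106/3] y:[65/3,101/3] z:[73/3,109/3] -> hit [73/3,101/3], descend [1, 15]
  N1 x:[77/3,106/3] y:[25,101/3] z:[74/3,109/3] -> hit [77/3,101/3], descend [3, 21]
    N3 x:[77/3,106/3] y:[25,95/3] z:[74/3,88/3] -> hit [77/3,88/3], descend [6, 24]
      N6 x:[77/3,83/3] y:[76/3,95/3] z:[74/3,77/3] -> hit [77/3,77/3], descend [29, 36]
        N29 x:[77/3,83/3] y:[31,95/3] z:[76/3,77/3] -> miss, prune
        N36 x:[77/3,79/3] y:[76/3,26] z:[74/3,76/3] -> miss, prune
      N24 x:[85/3,106/3] y:[25,29] z:[74/3,88/3] -> hit [85/3,29], descend [11, 27]
        N11 x:[98/3,106/3] y:[25,29] z:[74/3,79/3] -> miss, prune
        N27 x:[85/3,29] y:[76/3,26] z:[28,88/3] -> miss, prune
    N21 x:[29,34] y:[27,101/3] z:[28,109/3] -> hit [29,101/3], descend [5, 35]
      N5 x:[29,34] y:[27,101/3] z:[28,107/3] -> hit [29,101/3], descend [14, 32]
        N14 x:[30,32] y:[27,82/3] z:[34,107/3] -> miss, prune
        N32 x:[29,34] y:[97/3,101/3] z:[28,101/3] -> hit [97/3,101/3], descend [22, 25]
          N22 x:[32,34] y:[98/3,100/3] z:[97/3,101/3] -> hit [98/3,100/3] leaf, test {P3@t=98/3}
          N25 x:[29,92/3] y:[97/3,101/3] z:[28,89/3] -> miss, prune
      N35 x:[88/3,92/3] y:[86/3,33] z:[106/3,109/3] -> miss, prune
  N15 x:[62/3,80/3] y:[65/3,33] z:[73/3,107/3] -> hit [73/3,80/3], descend [19, 20]
    N19 x:[62/3,79/3] y:[80/3,33] z:[80/3,107/3] -> miss, prune
    N20 x:[70/3,80/3] y:[65/3,83/3] z:[73/3,31] -> hit [73/3,80/3], descend [7, 30]
      N7 x:[73/3,80/3] y:[65/3,26] z:[85/3,31] -> miss, prune
      N30 x:[70/3,80/3] y:[22,83/3] z:[73/3,83/3] -> hit [73/3,80/3], descend [10, 26]
        N10 x:[25,80/3] y:[22,68/3] z:[76/3,26] -> miss, prune
        N26 x:[70/3,25] y:[73/3,83/3] z:[73/3,83/3] -> hit [73/3,25], descend [17, 34]
          N17 x:[70/3,74/3] y:[73/3,79/3] z:[73/3,77/3] -> hit [73/3,74/3] leaf, test {P14@t=73/3}
          N34 x:[73/3,25] y:[82/3,83/3] z:[82/3,83/3] -> miss, prune

Visited [0, 1, 3, 6, 29, 36, 24, 11, 27, 21, 5, 14, 32, 22, 25, 35, 15, 19, 20, 7, 30, 10, 26, 17, 34]. Tests: 25 box, 2 leaf. Nearest: P14.

== RESULT ==
25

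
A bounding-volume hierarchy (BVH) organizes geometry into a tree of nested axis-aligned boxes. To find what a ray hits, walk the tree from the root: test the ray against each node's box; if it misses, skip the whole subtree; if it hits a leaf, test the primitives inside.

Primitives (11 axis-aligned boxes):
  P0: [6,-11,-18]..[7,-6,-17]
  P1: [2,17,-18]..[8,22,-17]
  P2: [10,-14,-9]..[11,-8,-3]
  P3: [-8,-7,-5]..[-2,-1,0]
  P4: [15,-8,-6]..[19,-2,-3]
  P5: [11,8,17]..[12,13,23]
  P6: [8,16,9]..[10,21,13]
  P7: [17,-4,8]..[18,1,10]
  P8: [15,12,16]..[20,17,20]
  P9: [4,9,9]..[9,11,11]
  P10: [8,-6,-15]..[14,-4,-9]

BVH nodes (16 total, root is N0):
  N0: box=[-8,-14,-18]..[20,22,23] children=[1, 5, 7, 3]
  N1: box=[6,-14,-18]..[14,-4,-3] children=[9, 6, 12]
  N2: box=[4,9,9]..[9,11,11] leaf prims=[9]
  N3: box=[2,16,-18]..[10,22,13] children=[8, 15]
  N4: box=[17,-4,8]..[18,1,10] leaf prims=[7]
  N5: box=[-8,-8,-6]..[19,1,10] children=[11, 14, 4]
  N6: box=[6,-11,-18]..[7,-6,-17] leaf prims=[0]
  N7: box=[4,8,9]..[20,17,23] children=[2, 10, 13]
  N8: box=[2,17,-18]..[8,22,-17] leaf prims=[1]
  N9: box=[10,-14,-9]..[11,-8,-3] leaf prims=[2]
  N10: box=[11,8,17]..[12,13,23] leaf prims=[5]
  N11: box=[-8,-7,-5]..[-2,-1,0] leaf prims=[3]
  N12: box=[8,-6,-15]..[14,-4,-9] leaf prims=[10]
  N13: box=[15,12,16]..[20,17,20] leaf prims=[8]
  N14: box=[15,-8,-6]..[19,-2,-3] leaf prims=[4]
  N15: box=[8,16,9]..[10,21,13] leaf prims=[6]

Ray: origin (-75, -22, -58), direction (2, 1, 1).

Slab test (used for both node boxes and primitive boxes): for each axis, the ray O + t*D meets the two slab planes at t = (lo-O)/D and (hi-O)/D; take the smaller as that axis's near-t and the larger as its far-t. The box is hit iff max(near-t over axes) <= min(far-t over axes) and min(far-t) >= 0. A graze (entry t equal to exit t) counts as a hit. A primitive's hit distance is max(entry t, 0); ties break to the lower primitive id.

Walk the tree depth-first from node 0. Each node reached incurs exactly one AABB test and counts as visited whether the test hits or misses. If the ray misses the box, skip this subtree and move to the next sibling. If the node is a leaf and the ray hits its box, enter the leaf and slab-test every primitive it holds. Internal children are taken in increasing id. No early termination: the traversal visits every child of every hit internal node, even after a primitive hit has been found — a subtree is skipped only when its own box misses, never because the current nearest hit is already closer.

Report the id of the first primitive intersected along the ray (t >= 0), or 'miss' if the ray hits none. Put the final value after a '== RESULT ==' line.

Traverse from the root:
N0 x:[67/2,95/2] y:[8,44] z:[40,81] -> hit [40,44], descend [1, 3, 5, 7]
  N1 x:[81/2,89/2] y:[8,18] z:[40,55] -> miss, prune
  N3 x:[77/2,85/2] y:[38,44] z:[40,71] -> hit [40,85/2], descend [8, 15]
    N8 x:[77/2,83/2] y:[39,44] z:[40,41] -> hit [40,41] leaf, test {P1@t=40}
    N15 x:[83/2,85/2] y:[38,43] z:[67,71] -> miss, prune
  N5 x:[67/2,47] y:[14,23] z:[52,68] -> miss, prune
  N7 x:[79/2,95/2] y:[30,39] z:[67,81] -> miss, prune

7 AABB tests over nodes [0, 1, 3, 8, 15, 5, 7]; 1 leaf entered; closest P1.

== RESULT ==
1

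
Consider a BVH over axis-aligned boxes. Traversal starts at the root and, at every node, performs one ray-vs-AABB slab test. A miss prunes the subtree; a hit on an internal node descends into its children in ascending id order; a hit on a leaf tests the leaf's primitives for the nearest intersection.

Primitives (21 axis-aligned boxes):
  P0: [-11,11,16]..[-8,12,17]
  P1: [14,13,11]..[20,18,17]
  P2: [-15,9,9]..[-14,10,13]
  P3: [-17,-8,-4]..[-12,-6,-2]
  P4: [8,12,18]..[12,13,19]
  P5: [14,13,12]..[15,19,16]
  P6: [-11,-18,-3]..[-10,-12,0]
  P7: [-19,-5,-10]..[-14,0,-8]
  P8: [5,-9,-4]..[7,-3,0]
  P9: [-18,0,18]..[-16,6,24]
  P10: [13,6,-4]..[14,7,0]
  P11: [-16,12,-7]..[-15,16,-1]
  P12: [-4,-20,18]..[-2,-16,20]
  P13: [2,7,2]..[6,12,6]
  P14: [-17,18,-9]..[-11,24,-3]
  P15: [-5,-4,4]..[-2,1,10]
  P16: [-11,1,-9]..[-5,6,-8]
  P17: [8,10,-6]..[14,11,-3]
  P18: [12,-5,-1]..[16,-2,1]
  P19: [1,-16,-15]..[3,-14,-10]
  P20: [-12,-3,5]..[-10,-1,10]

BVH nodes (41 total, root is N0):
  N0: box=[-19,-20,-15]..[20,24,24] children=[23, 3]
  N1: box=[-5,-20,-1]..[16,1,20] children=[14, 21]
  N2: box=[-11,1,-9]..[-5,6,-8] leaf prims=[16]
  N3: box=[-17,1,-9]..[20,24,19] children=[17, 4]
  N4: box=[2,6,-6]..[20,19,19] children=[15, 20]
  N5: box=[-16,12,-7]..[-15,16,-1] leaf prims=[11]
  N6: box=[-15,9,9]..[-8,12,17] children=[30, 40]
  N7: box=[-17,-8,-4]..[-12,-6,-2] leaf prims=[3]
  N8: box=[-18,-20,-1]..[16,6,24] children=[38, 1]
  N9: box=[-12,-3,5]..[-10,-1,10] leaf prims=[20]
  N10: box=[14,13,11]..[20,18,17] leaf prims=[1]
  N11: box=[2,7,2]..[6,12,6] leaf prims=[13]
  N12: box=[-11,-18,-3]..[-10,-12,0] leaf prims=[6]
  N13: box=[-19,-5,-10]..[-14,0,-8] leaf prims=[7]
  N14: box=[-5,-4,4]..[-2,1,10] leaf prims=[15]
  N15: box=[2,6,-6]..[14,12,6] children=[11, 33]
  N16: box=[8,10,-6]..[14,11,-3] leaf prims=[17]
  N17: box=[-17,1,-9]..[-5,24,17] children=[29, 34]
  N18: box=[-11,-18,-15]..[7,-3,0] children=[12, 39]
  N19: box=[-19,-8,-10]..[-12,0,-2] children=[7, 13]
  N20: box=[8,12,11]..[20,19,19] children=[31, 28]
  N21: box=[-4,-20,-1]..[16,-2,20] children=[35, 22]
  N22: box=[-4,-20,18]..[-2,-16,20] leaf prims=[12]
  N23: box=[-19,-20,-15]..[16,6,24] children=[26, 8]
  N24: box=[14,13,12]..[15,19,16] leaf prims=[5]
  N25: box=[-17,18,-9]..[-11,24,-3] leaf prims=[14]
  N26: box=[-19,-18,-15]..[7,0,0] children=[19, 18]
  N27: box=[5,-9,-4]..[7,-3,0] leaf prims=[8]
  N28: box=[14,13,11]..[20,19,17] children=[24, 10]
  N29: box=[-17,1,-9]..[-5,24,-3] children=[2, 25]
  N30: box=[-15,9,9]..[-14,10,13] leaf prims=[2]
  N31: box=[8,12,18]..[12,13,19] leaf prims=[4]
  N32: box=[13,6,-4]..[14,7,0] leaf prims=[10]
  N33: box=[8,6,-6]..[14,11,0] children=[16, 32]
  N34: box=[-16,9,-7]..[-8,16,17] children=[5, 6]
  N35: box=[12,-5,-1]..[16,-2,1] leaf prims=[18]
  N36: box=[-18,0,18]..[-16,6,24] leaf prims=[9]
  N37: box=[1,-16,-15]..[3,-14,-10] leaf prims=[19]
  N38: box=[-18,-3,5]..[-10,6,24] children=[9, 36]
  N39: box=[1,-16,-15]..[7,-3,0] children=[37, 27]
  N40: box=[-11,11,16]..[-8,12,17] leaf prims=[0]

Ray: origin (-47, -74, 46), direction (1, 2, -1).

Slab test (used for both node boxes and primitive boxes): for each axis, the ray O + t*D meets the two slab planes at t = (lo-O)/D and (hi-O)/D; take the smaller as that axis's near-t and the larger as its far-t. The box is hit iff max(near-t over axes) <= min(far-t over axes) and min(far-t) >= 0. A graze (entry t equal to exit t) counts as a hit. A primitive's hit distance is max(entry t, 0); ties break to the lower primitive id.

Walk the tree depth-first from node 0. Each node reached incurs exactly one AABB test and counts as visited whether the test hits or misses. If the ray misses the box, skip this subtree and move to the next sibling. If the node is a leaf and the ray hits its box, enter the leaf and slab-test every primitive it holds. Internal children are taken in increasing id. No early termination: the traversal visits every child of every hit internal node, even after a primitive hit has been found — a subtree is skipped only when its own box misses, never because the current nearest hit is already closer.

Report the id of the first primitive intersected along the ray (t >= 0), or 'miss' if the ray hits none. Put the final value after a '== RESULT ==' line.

Walk:
N0 x:[28,67] y:[27,49] z:[22,61] -> hit [28,49], descend [3, 23]
  N3 x:[30,67] y:[75/2,49] z:[27,55] -> hit [75/2,49], descend [4, 17]
    N4 x:[49,67] y:[40,93/2] z:[27,52] -> miss, prune
    N17 x:[30,42] y:[75/2,49] z:[29,55] -> hit [75/2,42], descend [29, 34]
      N29 x:[30,42] y:[75/2,49] z:[49,55] -> miss, prune
      N34 x:[31,39] y:[83/2,45] z:[29,53] -> miss, prune
  N23 x:[28,63] y:[27,40] z:[22,61] -> hit [28,40], descend [8, 26]
    N8 x:[29,63] y:[27,40] z:[22,47] -> hit [29,40], descend [1, 38]
      N1 x:[42,63] y:[27,75/2] z:[26,47] -> miss, prune
      N38 x:[29,37] y:[71/2,40] z:[22,41] -> hit [71/2,37], descend [9, 36]
        N9 x:[35,37] y:[71/2,73/2] z:[36,41] -> hit [36,73/2] leaf, test {P20@t=36}
        N36 x:[29,31] y:[37,40] z:[22,28] -> miss, prune
    N26 x:[28,54] y:[28,37] z:[46,61] -> miss, prune

order=[0, 3, 4, 17, 29, 34, 23, 8, 1, 38, 9, 36, 26]  |boxes|=13  |leaves|=1  hit=P20

== RESULT ==
20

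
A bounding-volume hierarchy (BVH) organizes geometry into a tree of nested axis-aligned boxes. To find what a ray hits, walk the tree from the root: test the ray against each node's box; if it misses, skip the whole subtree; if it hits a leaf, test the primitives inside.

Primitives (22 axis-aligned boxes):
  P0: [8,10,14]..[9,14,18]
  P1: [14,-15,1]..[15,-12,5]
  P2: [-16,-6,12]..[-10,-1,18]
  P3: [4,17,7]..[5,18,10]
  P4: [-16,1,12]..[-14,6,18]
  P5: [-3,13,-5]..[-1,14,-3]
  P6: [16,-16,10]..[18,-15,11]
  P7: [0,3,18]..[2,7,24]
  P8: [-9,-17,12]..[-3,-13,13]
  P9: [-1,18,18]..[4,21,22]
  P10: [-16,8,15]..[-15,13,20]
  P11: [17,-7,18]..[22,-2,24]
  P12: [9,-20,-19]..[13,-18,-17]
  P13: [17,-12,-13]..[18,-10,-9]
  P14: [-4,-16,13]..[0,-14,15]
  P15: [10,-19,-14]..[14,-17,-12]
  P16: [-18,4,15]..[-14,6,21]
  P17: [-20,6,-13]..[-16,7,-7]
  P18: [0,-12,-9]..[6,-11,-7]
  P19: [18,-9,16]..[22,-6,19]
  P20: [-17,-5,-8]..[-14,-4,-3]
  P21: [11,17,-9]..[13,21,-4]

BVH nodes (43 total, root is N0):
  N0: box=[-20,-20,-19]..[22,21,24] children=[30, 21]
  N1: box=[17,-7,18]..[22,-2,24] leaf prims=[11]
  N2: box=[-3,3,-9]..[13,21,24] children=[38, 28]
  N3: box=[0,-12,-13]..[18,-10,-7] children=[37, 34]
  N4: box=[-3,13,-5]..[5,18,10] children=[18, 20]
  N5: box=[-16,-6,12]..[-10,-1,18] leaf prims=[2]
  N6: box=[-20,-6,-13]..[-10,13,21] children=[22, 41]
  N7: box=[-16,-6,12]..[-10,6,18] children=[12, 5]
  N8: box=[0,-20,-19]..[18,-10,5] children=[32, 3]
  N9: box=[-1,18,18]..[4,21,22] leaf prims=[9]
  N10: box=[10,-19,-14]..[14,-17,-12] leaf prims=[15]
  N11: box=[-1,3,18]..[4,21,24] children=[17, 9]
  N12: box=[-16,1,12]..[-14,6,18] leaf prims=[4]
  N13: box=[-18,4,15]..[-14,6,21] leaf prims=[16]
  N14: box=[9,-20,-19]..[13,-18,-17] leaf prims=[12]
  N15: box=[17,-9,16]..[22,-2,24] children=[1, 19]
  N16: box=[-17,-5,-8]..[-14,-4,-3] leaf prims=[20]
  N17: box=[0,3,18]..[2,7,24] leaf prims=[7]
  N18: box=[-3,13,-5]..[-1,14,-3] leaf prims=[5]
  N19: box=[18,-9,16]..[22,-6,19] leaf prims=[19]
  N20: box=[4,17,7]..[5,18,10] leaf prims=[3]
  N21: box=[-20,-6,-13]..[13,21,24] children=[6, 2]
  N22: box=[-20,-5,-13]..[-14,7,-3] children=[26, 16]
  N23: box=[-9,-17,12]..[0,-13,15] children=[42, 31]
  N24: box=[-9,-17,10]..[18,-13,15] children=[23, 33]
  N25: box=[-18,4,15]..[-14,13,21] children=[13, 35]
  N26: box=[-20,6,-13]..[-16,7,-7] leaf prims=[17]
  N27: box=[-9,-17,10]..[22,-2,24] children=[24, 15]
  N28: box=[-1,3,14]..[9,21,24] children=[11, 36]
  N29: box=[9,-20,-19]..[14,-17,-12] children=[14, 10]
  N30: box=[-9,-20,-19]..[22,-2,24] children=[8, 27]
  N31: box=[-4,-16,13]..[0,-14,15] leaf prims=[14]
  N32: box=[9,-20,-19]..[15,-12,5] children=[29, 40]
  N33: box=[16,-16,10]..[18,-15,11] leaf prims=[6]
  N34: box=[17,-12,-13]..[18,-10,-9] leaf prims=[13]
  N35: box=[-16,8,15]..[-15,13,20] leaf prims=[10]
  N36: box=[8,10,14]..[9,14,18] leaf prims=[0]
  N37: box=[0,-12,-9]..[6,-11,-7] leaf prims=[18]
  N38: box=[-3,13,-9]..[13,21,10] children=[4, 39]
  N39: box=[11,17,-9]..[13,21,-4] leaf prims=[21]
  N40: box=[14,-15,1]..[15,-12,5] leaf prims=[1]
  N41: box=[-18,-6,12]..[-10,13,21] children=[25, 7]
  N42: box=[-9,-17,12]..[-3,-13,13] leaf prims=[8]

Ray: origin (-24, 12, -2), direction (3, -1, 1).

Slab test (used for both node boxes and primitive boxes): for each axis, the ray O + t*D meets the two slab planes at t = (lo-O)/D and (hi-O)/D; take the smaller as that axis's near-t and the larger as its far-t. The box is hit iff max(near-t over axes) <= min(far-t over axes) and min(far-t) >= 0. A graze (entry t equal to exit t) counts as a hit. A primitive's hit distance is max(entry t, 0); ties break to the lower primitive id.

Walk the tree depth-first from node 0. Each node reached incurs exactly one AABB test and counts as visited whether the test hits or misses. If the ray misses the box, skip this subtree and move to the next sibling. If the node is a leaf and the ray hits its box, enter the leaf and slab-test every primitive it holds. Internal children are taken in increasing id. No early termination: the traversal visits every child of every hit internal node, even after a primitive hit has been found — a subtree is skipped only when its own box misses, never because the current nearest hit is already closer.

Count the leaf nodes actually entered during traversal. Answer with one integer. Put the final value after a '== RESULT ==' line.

Trace the traversal:
N0 x:[4/3,46/3] y:[-9,32] z:[-17,26] -> hit [4/3,46/3], descend [21, 30]
  N21 x:[4/3,37/3] y:[-9,18] z:[-11,26] -> hit [4/3,37/3], descend [2, 6]
    N2 x:[7,37/3] y:[-9,9] z:[-7,26] -> hit [7,9], descend [28, 38]
      N28 x:[23/3,11] y:[-9,9] z:[16,26] -> miss, prune
      N38 x:[7,37/3] y:[-9,-1] z:[-7,12] -> miss, prune
    N6 x:[4/3,14/3] y:[-1,18] z:[-11,23] -> hit [4/3,14/3], descend [22, 41]
      N22 x:[4/3,10/3] y:[5,17] z:[-11,-1] -> miss, prune
      N41 x:[2,14/3] y:[-1,18] z:[14,23] -> miss, prune
  N30 x:[5,46/3] y:[14,32] z:[-17,26] -> hit [14,46/3], descend [8, 27]
    N8 x:[8,14] y:[22,32] z:[-17,7] -> miss, prune
    N27 x:[5,46/3] y:[14,29] z:[12,26] -> hit [14,46/3], descend [15, 24]
      N15 x:[41/3,46/3] y:[14,21] z:[18,26] -> miss, prune
      N24 x:[5,14] y:[25,29] z:[12,17] -> miss, prune

13 AABB tests over nodes [0, 21, 2, 28, 38, 6, 22, 41, 30, 8, 27, 15, 24]; 0 leaves entered; closest miss.

== RESULT ==
0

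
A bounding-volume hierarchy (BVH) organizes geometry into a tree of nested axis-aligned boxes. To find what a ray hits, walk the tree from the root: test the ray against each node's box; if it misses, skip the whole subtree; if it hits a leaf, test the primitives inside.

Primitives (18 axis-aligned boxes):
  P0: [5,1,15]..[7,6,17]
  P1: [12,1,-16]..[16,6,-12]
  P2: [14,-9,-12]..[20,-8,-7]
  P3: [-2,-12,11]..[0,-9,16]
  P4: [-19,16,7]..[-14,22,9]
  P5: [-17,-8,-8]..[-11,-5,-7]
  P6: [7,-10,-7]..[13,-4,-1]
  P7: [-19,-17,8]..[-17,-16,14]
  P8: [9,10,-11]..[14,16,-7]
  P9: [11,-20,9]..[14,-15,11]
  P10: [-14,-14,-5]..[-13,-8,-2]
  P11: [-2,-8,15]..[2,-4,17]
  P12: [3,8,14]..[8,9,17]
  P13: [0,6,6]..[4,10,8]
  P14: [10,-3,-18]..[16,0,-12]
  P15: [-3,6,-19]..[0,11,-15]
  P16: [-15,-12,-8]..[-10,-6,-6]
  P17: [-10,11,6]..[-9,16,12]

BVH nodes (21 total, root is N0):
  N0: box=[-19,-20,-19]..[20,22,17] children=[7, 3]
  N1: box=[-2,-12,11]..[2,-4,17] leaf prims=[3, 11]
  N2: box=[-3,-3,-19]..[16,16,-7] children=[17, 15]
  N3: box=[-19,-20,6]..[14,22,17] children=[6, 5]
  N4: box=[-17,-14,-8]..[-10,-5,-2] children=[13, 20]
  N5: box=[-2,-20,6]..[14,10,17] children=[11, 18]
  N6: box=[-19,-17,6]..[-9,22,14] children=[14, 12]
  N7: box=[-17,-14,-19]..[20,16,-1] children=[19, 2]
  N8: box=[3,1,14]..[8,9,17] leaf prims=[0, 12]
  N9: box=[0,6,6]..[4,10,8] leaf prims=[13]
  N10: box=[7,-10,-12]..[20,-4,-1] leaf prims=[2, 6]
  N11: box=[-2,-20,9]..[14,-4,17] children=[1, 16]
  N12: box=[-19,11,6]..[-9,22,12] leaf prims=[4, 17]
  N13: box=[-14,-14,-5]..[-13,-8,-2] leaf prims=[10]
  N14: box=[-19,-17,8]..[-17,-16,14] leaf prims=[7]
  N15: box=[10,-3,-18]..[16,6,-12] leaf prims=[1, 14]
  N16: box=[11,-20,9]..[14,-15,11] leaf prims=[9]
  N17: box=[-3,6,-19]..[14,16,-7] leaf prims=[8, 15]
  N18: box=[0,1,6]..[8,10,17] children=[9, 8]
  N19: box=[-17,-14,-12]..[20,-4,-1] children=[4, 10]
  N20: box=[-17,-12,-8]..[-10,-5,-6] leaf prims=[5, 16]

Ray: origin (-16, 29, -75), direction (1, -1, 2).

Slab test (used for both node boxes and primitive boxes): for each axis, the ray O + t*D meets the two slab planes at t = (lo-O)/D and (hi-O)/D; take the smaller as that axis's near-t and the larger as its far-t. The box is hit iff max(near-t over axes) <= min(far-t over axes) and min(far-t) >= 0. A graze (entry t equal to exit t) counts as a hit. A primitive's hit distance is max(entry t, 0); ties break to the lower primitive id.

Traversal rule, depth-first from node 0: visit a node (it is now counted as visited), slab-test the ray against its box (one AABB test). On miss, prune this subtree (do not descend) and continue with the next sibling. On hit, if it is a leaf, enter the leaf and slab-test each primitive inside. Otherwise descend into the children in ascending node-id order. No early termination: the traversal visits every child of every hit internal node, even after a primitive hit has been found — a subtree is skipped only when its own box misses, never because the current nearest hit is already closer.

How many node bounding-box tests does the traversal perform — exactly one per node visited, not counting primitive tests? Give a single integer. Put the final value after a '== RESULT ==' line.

Trace the traversal:
N0 x:[-3,36] y:[7,49] z:[28,46] -> hit [28,36], descend [3, 7]
  N3 x:[-3,30] y:[7,49] z:[81/2,46] -> miss, prune
  N7 x:[-1,36] y:[13,43] z:[28,37] -> hit [28,36], descend [2, 19]
    N2 x:[13,32] y:[13,32] z:[28,34] -> hit [28,32], descend [15, 17]
      N15 x:[26,32] y:[23,32] z:[57/2,63/2] -> hit [57/2,63/2] leaf, test {P1(miss), P14@t=29}
      N17 x:[13,30] y:[13,23] z:[28,34] -> miss, prune
    N19 x:[-1,36] y:[33,43] z:[63/2,37] -> hit [33,36], descend [4, 10]
      N4 x:[-1,6] y:[34,43] z:[67/2,73/2] -> miss, prune
      N10 x:[23,36] y:[33,39] z:[63/2,37] -> hit [33,36] leaf, test {P2(miss), P6(miss)}

9 AABB tests over nodes [0, 3, 7, 2, 15, 17, 19, 4, 10]; 2 leaves entered; closest P14.

== RESULT ==
9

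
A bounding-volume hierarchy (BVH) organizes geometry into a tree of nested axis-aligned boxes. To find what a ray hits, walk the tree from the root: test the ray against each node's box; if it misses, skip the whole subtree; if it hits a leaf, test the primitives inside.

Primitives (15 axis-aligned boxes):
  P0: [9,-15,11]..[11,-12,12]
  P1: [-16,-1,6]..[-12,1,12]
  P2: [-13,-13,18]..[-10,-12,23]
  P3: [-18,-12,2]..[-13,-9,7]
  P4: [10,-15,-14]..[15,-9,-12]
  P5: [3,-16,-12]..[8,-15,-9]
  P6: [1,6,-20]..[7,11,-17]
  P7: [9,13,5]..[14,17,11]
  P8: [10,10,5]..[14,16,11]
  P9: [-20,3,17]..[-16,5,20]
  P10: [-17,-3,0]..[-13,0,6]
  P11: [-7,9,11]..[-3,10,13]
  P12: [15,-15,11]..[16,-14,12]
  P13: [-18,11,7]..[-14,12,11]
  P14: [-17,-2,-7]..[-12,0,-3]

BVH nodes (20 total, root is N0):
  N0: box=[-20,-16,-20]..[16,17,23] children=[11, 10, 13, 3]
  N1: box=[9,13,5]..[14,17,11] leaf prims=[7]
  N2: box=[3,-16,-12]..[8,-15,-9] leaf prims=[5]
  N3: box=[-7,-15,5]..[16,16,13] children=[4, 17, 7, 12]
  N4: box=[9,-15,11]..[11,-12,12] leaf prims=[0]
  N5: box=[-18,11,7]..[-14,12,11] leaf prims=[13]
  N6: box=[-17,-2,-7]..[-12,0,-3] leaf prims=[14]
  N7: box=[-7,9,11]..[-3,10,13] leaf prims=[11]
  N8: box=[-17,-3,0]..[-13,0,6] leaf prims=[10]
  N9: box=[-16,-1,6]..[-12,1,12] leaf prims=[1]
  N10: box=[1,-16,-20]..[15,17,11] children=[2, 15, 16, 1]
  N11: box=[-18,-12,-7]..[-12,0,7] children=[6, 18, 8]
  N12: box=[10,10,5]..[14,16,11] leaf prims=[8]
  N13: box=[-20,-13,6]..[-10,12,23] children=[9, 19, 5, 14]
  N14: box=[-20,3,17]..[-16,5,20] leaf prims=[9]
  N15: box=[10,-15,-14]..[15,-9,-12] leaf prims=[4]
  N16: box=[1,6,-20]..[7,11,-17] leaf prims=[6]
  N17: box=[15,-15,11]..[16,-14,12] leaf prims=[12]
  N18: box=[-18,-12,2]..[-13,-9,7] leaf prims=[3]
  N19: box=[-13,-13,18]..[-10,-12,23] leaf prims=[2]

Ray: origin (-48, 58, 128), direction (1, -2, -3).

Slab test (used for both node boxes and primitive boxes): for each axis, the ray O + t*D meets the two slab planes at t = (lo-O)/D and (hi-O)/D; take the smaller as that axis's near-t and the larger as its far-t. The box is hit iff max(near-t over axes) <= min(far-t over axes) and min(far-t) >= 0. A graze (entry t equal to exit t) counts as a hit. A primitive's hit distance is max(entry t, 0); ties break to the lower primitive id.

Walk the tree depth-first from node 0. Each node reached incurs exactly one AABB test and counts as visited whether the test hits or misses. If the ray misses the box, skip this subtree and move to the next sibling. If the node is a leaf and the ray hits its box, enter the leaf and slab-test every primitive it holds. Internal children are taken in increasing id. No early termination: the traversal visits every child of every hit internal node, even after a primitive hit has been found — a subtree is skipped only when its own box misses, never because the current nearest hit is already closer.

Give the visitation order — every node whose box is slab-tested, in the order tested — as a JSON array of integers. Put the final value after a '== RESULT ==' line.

Traverse from the root:
N0 x:[28,64] y:[41/2,37] z:[35,148/3] -> hit [35,37], descend [3, 10, 11, 13]
  N3 x:[41,64] y:[21,73/2] z:[115/3,41] -> miss, prune
  N10 x:[49,63] y:[41/2,37] z:[39,148/3] -> miss, prune
  N11 x:[30,36] y:[29,35] z:[121/3,45] -> miss, prune
  N13 x:[28,38] y:[23,71/2] z:[35,122/3] -> hit [35,71/2], descend [5, 9, 14, 19]
    N5 x:[30,34] y:[23,47/2] z:[39,121/3] -> miss, prune
    N9 x:[32,36] y:[57/2,59/2] z:[116/3,122/3] -> miss, prune
    N14 x:[28,32] y:[53/2,55/2] z:[36,37] -> miss, prune
    N19 x:[35,38] y:[35,71/2] z:[35,110/3] -> hit [35,71/2] leaf, test {P2@t=35}

Summary -> nodes [0, 3, 10, 11, 13, 5, 9, 14, 19]; box-tests=9; leaf-entries=1; first=P2

== RESULT ==
[0, 3, 10, 11, 13, 5, 9, 14, 19]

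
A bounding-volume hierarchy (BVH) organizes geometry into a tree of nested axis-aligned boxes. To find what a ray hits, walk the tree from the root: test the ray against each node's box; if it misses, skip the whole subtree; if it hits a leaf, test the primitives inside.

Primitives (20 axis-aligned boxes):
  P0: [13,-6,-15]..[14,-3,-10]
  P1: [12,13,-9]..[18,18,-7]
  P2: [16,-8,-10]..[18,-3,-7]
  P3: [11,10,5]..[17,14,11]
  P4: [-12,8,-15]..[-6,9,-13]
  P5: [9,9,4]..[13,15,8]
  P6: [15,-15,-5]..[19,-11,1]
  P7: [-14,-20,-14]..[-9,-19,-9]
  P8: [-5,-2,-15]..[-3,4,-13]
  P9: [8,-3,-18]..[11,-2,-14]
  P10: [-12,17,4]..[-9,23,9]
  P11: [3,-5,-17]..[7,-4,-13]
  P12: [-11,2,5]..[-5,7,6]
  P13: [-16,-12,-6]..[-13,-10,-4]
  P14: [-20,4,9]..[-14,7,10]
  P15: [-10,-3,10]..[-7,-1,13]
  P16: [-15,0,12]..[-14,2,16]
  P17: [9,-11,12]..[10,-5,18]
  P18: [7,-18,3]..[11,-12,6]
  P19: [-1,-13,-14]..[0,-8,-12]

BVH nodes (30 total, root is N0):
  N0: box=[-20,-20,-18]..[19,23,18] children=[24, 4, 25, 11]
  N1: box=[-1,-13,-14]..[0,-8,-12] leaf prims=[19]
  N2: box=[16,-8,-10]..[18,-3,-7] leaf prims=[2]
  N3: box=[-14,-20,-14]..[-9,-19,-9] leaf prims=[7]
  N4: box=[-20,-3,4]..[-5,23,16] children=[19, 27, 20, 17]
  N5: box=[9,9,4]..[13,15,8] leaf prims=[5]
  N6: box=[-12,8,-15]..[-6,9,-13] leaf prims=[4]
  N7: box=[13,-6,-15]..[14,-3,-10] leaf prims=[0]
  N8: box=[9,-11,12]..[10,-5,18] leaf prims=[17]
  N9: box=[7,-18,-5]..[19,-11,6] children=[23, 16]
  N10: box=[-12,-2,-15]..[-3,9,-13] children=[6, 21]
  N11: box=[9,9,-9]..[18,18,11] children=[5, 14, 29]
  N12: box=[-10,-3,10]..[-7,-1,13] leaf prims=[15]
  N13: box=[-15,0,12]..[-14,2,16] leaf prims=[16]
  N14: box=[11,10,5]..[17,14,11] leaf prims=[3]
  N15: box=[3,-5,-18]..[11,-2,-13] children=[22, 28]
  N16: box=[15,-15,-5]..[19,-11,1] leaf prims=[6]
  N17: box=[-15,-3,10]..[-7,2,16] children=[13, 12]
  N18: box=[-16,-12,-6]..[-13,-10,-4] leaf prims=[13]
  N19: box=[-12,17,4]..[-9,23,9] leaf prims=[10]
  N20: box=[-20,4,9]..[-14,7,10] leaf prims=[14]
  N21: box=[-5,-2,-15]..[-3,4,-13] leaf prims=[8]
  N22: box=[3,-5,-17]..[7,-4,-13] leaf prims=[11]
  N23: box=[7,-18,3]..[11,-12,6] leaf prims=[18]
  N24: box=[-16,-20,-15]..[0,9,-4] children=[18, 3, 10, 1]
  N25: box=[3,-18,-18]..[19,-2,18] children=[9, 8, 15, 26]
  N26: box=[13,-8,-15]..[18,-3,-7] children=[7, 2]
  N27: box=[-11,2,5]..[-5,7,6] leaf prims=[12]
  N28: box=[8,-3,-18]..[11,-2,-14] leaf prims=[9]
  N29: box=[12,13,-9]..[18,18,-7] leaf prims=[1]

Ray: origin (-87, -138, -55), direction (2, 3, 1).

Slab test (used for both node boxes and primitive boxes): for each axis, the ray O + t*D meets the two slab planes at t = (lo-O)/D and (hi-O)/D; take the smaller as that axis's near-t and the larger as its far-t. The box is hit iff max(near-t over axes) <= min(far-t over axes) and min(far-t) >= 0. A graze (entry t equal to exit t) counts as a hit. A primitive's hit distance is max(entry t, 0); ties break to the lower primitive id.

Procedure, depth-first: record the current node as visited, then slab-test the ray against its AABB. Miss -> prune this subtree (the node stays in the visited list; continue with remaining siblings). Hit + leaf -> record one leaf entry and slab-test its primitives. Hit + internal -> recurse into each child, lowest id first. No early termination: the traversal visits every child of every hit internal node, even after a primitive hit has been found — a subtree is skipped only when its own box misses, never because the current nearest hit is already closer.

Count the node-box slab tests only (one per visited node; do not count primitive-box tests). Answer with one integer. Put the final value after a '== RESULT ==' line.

Traverse from the root:
N0 x:[67/2,53] y:[118/3,161/3] z:[37,73] -> hit [118/3,53], descend [4, 11, 24, 25]
  N4 x:[67/2,41] y:[45,161/3] z:[59,71] -> miss, prune
  N11 x:[48,105/2] y:[49,52] z:[46,66] -> hit [49,52], descend [5, 14, 29]
    N5 x:[48,50] y:[49,51] z:[59,63] -> miss, prune
    N14 x:[49,52] y:[148/3,152/3] z:[60,66] -> miss, prune
    N29 x:[99/2,105/2] y:[151/3,52] z:[46,48] -> miss, prune
  N24 x:[71/2,87/2] y:[118/3,49] z:[40,51] -> hit [40,87/2], descend [1, 3, 10, 18]
    N1 x:[43,87/2] y:[125/3,130/3] z:[41,43] -> hit [43,43] leaf, test {P19@t=43}
    N3 x:[73/2,39] y:[118/3,119/3] z:[41,46] -> miss, prune
    N10 x:[75/2,42] y:[136/3,49] z:[40,42] -> miss, prune
    N18 x:[71/2,37] y:[42,128/3] z:[49,51] -> miss, prune
  N25 x:[45,53] y:[40,136/3] z:[37,73] -> hit [45,136/3], descend [8, 9, 15, 26]
    N8 x:[48,97/2] y:[127/3,133/3] z:[67,73] -> miss, prune
    N9 x:[47,53] y:[40,127/3] z:[50,61] -> miss, prune
    N15 x:[45,49] y:[133/3,136/3] z:[37,42] -> miss, prune
    N26 x:[50,105/2] y:[130/3,45] z:[40,48] -> miss, prune

order=[0, 4, 11, 5, 14, 29, 24, 1, 3, 10, 18, 25, 8, 9, 15, 26]  |boxes|=16  |leaves|=1  hit=P19

== RESULT ==
16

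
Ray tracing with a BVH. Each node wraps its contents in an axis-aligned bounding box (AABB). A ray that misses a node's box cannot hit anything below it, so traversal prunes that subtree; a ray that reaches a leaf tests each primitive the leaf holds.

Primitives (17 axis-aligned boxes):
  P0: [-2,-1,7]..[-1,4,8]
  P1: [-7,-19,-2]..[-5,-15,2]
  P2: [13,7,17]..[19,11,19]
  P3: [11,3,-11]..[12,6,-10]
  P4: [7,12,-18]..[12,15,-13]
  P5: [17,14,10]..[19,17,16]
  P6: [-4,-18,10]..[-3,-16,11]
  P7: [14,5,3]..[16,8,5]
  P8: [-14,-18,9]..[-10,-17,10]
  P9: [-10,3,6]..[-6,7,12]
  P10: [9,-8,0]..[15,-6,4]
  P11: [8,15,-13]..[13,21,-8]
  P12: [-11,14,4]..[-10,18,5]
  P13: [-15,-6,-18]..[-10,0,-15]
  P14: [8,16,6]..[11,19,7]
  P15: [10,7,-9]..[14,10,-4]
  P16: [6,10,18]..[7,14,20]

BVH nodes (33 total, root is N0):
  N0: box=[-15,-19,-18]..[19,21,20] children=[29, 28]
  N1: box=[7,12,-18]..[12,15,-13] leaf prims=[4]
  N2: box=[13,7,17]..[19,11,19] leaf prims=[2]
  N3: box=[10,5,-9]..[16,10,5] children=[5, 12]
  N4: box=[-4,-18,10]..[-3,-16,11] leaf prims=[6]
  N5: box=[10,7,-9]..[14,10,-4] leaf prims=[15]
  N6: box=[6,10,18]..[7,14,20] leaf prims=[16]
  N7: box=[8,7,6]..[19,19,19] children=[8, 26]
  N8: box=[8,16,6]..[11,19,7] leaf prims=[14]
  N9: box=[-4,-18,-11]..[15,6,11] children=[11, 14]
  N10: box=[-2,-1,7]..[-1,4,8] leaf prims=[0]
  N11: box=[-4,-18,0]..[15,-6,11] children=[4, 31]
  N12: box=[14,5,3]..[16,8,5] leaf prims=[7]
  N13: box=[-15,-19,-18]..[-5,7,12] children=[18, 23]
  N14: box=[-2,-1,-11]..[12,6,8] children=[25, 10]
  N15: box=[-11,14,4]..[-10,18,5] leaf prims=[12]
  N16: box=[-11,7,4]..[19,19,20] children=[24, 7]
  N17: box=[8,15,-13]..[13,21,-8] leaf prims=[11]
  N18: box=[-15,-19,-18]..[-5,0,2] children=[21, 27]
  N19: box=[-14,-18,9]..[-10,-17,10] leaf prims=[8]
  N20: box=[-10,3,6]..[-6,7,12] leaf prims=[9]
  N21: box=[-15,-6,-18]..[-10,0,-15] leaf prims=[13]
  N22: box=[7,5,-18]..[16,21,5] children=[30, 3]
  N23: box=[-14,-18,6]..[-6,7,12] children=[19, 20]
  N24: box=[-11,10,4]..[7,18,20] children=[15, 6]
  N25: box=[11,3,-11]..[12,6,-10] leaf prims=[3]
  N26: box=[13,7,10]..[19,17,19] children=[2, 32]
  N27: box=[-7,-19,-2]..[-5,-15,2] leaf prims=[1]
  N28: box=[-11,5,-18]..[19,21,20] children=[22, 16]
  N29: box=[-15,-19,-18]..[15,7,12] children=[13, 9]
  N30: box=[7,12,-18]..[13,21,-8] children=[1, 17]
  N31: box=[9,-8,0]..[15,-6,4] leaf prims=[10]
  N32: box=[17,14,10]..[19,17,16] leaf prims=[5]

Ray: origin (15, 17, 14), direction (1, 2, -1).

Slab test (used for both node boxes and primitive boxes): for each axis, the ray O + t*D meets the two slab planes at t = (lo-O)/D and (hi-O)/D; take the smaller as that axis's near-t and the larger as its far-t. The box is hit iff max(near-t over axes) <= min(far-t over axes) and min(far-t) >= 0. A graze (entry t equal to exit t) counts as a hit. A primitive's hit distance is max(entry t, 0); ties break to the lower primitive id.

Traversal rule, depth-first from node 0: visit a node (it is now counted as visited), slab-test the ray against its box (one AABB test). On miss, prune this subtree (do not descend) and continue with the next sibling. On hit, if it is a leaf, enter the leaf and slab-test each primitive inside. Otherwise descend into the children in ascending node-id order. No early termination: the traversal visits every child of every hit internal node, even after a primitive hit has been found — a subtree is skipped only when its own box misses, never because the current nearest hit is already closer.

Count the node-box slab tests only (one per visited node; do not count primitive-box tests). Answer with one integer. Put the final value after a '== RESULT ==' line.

Traverse from the root:
N0 x:[-30,4] y:[-18,2] z:[-6,32] -> hit [-6,2], descend [28, 29]
  N28 x:[-26,4] y:[-6,2] z:[-6,32] -> hit [-6,2], descend [16, 22]
    N16 x:[-26,4] y:[-5,1] z:[-6,10] -> hit [-5,1], descend [7, 24]
      N7 x:[-7,4] y:[-5,1] z:[-5,8] -> hit [-5,1], descend [8, 26]
        N8 x:[-7,-4] y:[-1/2,1] z:[7,8] -> miss, prune
        N26 x:[-2,4] y:[-5,0] z:[-5,4] -> hit [-2,0], descend [2, 32]
          N2 x:[-2,4] y:[-5,-3] z:[-5,-3] -> miss, prune
          N32 x:[2,4] y:[-3/2,0] z:[-2,4] -> miss, prune
      N24 x:[-26,-8] y:[-7/2,1/2] z:[-6,10] -> miss, prune
    N22 x:[-8,1] y:[-6,2] z:[9,32] -> miss, prune
  N29 x:[-30,0] y:[-18,-5] z:[2,32] -> miss, prune

Summary -> nodes [0, 28, 16, 7, 8, 26, 2, 32, 24, 22, 29]; box-tests=11; leaf-entries=0; first=miss

== RESULT ==
11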